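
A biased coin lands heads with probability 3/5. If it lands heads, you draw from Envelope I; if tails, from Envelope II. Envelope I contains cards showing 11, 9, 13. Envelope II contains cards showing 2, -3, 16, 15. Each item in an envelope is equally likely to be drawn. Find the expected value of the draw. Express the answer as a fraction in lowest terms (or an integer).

48/5

E[X | Envelope I] = (11 + 9 + 13)/3 = 11
E[X | Envelope II] = (2 − 3 + 16 + 15)/4 = 15/2
E[X] = (3/5)·11 + (2/5)·15/2 = 48/5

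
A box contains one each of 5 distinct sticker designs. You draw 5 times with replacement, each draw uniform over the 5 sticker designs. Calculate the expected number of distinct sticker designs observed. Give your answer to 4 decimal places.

3.3616

Let Xⱼ=1 if type j appears at least once. P(Xⱼ=1) = 1 − ((5−1)/5)^5 = 2101/3125.
E[#distinct] = 5·2101/3125 = 2101/625.
≈ 3.3616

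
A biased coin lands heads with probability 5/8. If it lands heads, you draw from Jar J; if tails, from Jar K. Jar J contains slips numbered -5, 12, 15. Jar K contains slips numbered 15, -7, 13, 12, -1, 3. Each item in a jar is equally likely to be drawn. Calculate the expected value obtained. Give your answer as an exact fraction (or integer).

E[X | Jar J] = (-5 + 12 + 15)/3 = 22/3
E[X | Jar K] = (15 − 7 + 13 + 12 − 1 + 3)/6 = 35/6
E[X] = (5/8)·22/3 + (3/8)·35/6 = 325/48

325/48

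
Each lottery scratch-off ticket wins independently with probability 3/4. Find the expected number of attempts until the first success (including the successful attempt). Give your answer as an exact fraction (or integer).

4/3

For a geometric distribution, E[trials] = 1/p = 1/(3/4) = 4/3.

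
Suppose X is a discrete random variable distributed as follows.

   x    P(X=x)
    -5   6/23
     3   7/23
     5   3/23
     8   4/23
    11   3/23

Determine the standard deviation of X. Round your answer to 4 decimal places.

E[X] = 71/23, E[X²] = 907/23
Var(X) = E[X²] − (E[X])² = 907/23 − 5041/529 = 15820/529
SD(X) = √(15820/529) ≈ 5.4686

5.4686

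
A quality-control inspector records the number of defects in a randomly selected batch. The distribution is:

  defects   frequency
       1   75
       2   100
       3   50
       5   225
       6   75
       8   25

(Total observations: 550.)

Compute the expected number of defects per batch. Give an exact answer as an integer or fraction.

4

Total = 550, so P(defects=1) = 75/550, etc.
E[X] = (3/22)·1 + (2/11)·2 + (1/11)·3 + (9/22)·5 + (3/22)·6 + (1/22)·8
     = 4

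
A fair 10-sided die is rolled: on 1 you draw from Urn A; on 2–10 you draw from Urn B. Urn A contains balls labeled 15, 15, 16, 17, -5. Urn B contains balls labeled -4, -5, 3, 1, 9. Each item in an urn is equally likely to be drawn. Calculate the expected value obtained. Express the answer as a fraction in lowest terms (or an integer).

E[X | Urn A] = (15 + 15 + 16 + 17 − 5)/5 = 58/5
E[X | Urn B] = (-4 − 5 + 3 + 1 + 9)/5 = 4/5
E[X] = (1/10)·58/5 + (9/10)·4/5 = 47/25

47/25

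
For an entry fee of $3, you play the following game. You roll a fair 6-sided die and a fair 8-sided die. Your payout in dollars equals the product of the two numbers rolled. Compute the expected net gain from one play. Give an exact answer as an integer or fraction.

Distribution of the product of the two numbers rolled: 1 w.p. 1/48, 2 w.p. 1/24, 3 w.p. 1/24, 4 w.p. 1/16, 5 w.p. 1/24, 6 w.p. 1/12, …
E[payout] = (1/48)·1 + (1/24)·2 + (1/24)·3 + (1/16)·4 + (1/24)·5 + (1/12)·6 + (1/48)·7 + (1/16)·8 + (1/48)·9 + (1/24)·10 + (1/12)·12 + (1/48)·14 + (1/24)·15 + (1/24)·16 + (1/24)·18 + (1/24)·20 + (1/48)·21 + (1/16)·24 + (1/48)·25 + (1/48)·28 + (1/24)·30 + (1/48)·32 + (1/48)·35 + (1/48)·36 + (1/48)·40 + (1/48)·42 + (1/48)·48 = 63/4
Expected profit = 63/4 − 3 = 51/4

51/4 dollars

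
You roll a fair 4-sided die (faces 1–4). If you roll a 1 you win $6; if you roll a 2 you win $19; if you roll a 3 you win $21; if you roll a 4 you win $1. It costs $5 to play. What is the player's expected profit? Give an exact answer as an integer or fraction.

E[payout] = (1/4)·1 + (1/4)·6 + (1/4)·19 + (1/4)·21 = 47/4
Expected profit = 47/4 − 5 = 27/4

27/4 dollars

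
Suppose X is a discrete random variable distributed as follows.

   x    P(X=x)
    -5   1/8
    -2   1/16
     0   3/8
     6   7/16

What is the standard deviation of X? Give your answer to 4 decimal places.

3.9509

E[X] = 15/8, E[X²] = 153/8
Var(X) = E[X²] − (E[X])² = 153/8 − 225/64 = 999/64
SD(X) = √(999/64) ≈ 3.9509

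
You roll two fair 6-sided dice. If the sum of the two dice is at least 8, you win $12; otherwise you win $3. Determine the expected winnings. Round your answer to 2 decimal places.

E[payout] = (7/12)·3 + (5/12)·12 = 27/4
≈ $6.75

$6.75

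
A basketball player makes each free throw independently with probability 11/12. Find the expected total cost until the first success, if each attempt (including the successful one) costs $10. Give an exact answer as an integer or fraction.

120/11 dollars

E[#attempts] = 1/p = 12/11; E[cost] = 10·12/11 = 120/11.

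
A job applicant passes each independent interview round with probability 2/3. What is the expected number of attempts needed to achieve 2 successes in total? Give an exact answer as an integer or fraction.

3

By linearity (sum of 2 independent geometric waits), E[trials] = 2/p = 2/(2/3) = 3.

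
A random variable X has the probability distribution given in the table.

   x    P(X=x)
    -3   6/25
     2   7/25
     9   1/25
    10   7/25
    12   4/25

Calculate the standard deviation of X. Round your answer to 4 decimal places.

E[X] = 123/25, E[X²] = 1439/25
Var(X) = E[X²] − (E[X])² = 1439/25 − 15129/625 = 20846/625
SD(X) = √(20846/625) ≈ 5.7753

5.7753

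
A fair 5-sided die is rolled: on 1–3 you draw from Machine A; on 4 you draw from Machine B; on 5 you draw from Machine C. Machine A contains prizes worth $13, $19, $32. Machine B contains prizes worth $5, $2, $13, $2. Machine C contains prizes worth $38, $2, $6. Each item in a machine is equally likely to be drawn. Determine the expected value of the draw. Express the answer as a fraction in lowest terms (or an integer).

E[X | Machine A] = (13 + 19 + 32)/3 = 64/3
E[X | Machine B] = (5 + 2 + 13 + 2)/4 = 11/2
E[X | Machine C] = (38 + 2 + 6)/3 = 46/3
E[X] = (3/5)·64/3 + (1/5)·11/2 + (1/5)·46/3 = 509/30

509/30 dollars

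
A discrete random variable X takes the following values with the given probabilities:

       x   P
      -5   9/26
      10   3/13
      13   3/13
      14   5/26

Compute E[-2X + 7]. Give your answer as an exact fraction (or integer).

-72/13

E[-2x+7] = (9/26)·17 + (3/13)·(-13) + (3/13)·(-19) + (5/26)·(-21)
     = -72/13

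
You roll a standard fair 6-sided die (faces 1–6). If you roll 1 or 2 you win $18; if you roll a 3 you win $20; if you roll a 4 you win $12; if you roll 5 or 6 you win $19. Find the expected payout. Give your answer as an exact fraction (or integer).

E[payout] = (1/6)·12 + (1/3)·18 + (1/3)·19 + (1/6)·20 = 53/3

53/3 dollars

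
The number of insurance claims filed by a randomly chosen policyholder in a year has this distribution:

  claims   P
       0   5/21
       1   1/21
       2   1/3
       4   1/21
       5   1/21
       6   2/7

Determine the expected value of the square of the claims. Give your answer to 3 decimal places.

13.619

E[X²] = (5/21)·0 + (1/21)·1 + (1/3)·4 + (1/21)·16 + (1/21)·25 + (2/7)·36
     = 286/21 ≈ 13.619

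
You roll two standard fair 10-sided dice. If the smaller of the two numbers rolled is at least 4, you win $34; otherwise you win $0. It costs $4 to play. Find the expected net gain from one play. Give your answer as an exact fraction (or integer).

E[payout] = (51/100)·0 + (49/100)·34 = 833/50
Expected profit = 833/50 − 4 = 633/50

633/50 dollars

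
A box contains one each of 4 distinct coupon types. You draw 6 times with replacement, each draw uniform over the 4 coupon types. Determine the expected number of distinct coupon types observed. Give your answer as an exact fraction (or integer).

Let Xⱼ=1 if type j appears at least once. P(Xⱼ=1) = 1 − ((4−1)/4)^6 = 3367/4096.
E[#distinct] = 4·3367/4096 = 3367/1024.

3367/1024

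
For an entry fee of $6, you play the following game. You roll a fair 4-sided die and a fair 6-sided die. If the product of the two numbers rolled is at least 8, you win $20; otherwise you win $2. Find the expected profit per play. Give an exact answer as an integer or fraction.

$5

E[payout] = (1/2)·2 + (1/2)·20 = 11
Expected profit = 11 − 6 = 5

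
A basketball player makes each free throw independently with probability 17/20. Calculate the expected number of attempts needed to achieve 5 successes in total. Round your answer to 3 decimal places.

5.882

By linearity (sum of 5 independent geometric waits), E[trials] = 5/p = 5/(17/20) = 100/17.
≈ 5.882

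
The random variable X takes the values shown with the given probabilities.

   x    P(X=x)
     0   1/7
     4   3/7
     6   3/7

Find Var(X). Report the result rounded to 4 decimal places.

E[X] = (1/7)·0 + (3/7)·4 + (3/7)·6 = 30/7
E[X²] = (1/7)·0 + (3/7)·16 + (3/7)·36 = 156/7
Var(X) = 156/7 − (30/7)² = 192/49 ≈ 3.9184

3.9184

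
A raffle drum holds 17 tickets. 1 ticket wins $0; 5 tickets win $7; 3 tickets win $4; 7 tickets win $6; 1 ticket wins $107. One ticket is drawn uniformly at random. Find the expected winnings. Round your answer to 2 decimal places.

E[payout] = (1/17)·0 + (5/17)·7 + (3/17)·4 + (7/17)·6 + (1/17)·107 = 196/17
≈ $11.53

$11.53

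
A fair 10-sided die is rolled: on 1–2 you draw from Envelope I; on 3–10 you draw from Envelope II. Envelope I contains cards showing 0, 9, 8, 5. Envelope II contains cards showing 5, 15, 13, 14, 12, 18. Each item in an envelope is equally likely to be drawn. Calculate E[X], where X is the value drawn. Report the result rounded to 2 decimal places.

E[X | Envelope I] = (0 + 9 + 8 + 5)/4 = 11/2
E[X | Envelope II] = (5 + 15 + 13 + 14 + 12 + 18)/6 = 77/6
E[X] = (1/5)·11/2 + (4/5)·77/6 = 341/30 ≈ 11.37

11.37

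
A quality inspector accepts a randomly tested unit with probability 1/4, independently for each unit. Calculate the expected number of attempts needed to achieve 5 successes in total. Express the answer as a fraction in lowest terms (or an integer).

By linearity (sum of 5 independent geometric waits), E[trials] = 5/p = 5/(1/4) = 20.

20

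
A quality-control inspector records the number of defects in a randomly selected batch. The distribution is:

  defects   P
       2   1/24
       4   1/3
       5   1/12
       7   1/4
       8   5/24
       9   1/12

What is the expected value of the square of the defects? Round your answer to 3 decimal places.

E[X²] = (1/24)·4 + (1/3)·16 + (1/12)·25 + (1/4)·49 + (5/24)·64 + (1/12)·81
     = 479/12 ≈ 39.917

39.917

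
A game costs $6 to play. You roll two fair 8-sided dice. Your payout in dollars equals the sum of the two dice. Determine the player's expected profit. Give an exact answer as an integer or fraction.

Distribution of the sum of the two dice: 2 w.p. 1/64, 3 w.p. 1/32, 4 w.p. 3/64, 5 w.p. 1/16, 6 w.p. 5/64, 7 w.p. 3/32, …
E[payout] = (1/64)·2 + (1/32)·3 + (3/64)·4 + (1/16)·5 + (5/64)·6 + (3/32)·7 + (7/64)·8 + (1/8)·9 + (7/64)·10 + (3/32)·11 + (5/64)·12 + (1/16)·13 + (3/64)·14 + (1/32)·15 + (1/64)·16 = 9
Expected profit = 9 − 6 = 3

$3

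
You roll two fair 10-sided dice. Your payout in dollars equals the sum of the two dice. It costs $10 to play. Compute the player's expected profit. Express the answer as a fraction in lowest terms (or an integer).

Distribution of the sum of the two dice: 2 w.p. 1/100, 3 w.p. 1/50, 4 w.p. 3/100, 5 w.p. 1/25, 6 w.p. 1/20, 7 w.p. 3/50, …
E[payout] = (1/100)·2 + (1/50)·3 + (3/100)·4 + (1/25)·5 + (1/20)·6 + (3/50)·7 + (7/100)·8 + (2/25)·9 + (9/100)·10 + (1/10)·11 + (9/100)·12 + (2/25)·13 + (7/100)·14 + (3/50)·15 + (1/20)·16 + (1/25)·17 + (3/100)·18 + (1/50)·19 + (1/100)·20 = 11
Expected profit = 11 − 10 = 1

$1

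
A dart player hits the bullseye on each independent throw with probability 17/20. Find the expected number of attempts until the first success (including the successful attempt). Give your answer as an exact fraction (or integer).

For a geometric distribution, E[trials] = 1/p = 1/(17/20) = 20/17.

20/17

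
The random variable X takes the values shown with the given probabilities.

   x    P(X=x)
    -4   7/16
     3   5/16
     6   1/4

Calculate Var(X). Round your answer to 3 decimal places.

E[X] = (7/16)·(-4) + (5/16)·3 + (1/4)·6 = 11/16
E[X²] = (7/16)·16 + (5/16)·9 + (1/4)·36 = 301/16
Var(X) = 301/16 − (11/16)² = 4695/256 ≈ 18.340

18.340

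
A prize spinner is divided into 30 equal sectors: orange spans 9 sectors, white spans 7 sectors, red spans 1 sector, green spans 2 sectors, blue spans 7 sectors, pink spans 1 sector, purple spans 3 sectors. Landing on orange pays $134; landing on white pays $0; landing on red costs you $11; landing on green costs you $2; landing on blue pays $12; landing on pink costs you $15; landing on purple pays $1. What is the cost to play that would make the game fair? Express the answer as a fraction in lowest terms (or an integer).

E[payout] = (9/30)·134 + (7/30)·0 + (1/30)·(-11) + (2/30)·(-2) + (7/30)·12 + (1/30)·(-15) + (3/30)·1 = 421/10
Fair fee = E[payout] = 421/10

421/10 dollars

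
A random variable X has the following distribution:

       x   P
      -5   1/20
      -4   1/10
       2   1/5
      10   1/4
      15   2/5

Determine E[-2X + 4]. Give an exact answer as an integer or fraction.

-25/2

E[-2x+4] = (1/20)·14 + (1/10)·12 + (1/5)·0 + (1/4)·(-16) + (2/5)·(-26)
     = -25/2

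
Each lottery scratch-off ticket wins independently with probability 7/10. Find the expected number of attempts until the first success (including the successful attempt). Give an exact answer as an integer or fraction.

10/7

For a geometric distribution, E[trials] = 1/p = 1/(7/10) = 10/7.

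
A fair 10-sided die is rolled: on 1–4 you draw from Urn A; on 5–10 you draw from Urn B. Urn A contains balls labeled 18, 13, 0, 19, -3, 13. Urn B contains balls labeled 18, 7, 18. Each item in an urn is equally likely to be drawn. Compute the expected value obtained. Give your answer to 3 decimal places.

E[X | Urn A] = (18 + 13 + 0 + 19 − 3 + 13)/6 = 10
E[X | Urn B] = (18 + 7 + 18)/3 = 43/3
E[X] = (2/5)·10 + (3/5)·43/3 = 63/5 ≈ 12.600

12.600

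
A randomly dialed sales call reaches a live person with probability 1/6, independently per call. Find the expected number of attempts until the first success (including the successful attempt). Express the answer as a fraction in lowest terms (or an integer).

For a geometric distribution, E[trials] = 1/p = 1/(1/6) = 6.

6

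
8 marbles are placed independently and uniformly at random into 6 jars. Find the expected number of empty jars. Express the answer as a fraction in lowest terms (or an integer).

Let Xⱼ=1 if jar j is empty. P(Xⱼ=1) = ((6-1)/6)^8 = 390625/1679616.
By linearity, E[#empty] = 6·390625/1679616 = 390625/279936.

390625/279936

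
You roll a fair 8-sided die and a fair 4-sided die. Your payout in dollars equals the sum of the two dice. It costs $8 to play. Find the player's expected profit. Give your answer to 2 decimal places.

-$1.00

Distribution of the sum of the two dice: 2 w.p. 1/32, 3 w.p. 1/16, 4 w.p. 3/32, 5 w.p. 1/8, 6 w.p. 1/8, 7 w.p. 1/8, …
E[payout] = (1/32)·2 + (1/16)·3 + (3/32)·4 + (1/8)·5 + (1/8)·6 + (1/8)·7 + (1/8)·8 + (1/8)·9 + (3/32)·10 + (1/16)·11 + (1/32)·12 = 7
Expected profit = 7 − 8 = -1 ≈ -$1.00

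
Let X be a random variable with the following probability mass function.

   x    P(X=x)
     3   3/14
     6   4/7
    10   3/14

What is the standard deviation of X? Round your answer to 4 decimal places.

2.3046

E[X] = 87/14, E[X²] = 615/14
Var(X) = E[X²] − (E[X])² = 615/14 − 7569/196 = 1041/196
SD(X) = √(1041/196) ≈ 2.3046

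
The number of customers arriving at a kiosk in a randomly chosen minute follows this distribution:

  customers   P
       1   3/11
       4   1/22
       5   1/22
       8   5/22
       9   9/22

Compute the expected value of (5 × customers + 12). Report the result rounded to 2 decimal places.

E[5x+12] = (3/11)·17 + (1/22)·32 + (1/22)·37 + (5/22)·52 + (9/22)·57
     = 472/11 ≈ 42.91

42.91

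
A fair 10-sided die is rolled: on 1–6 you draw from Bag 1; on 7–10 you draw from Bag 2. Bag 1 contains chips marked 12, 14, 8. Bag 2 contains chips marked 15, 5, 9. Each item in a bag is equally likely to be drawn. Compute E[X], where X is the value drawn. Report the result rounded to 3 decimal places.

10.667

E[X | Bag 1] = (12 + 14 + 8)/3 = 34/3
E[X | Bag 2] = (15 + 5 + 9)/3 = 29/3
E[X] = (3/5)·34/3 + (2/5)·29/3 = 32/3 ≈ 10.667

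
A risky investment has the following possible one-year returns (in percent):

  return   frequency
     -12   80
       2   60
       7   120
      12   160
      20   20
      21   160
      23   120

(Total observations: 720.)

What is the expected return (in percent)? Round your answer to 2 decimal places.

Total = 720, so P(return=-12) = 80/720, etc.
E[X] = (1/9)·(-12) + (1/12)·2 + (1/6)·7 + (2/9)·12 + (1/36)·20 + (2/9)·21 + (1/6)·23
     = 211/18 ≈ 11.72

11.72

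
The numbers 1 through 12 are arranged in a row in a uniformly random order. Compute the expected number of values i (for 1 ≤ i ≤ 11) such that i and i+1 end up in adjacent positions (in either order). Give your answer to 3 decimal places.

For each i ∈ {1,…,11}, let Xᵢ = 1 if i and i+1 are adjacent. P(Xᵢ=1) = 2·(12−1)!/12! = 2/12.
By linearity, E[ΣXᵢ] = (11)·(2/12) = 11/6.
≈ 1.833

1.833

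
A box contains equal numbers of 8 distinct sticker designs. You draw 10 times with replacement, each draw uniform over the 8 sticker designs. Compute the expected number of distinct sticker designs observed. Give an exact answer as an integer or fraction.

Let Xⱼ=1 if type j appears at least once. P(Xⱼ=1) = 1 − ((8−1)/8)^10 = 791266575/1073741824.
E[#distinct] = 8·791266575/1073741824 = 791266575/134217728.

791266575/134217728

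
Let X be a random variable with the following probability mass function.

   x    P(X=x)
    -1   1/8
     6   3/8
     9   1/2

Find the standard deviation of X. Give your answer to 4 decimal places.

3.1991

E[X] = 53/8, E[X²] = 433/8
Var(X) = E[X²] − (E[X])² = 433/8 − 2809/64 = 655/64
SD(X) = √(655/64) ≈ 3.1991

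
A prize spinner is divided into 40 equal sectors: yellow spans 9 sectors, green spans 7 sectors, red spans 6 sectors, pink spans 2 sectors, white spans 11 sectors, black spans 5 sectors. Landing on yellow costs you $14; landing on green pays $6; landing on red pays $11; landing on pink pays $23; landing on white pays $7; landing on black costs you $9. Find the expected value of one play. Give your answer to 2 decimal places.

E[payout] = (9/40)·(-14) + (7/40)·6 + (6/40)·11 + (2/40)·23 + (11/40)·7 + (5/40)·(-9) = 3/2
≈ $1.50

$1.50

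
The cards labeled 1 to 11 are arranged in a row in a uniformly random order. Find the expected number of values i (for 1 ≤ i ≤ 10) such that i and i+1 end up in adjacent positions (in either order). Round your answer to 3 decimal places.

For each i ∈ {1,…,10}, let Xᵢ = 1 if i and i+1 are adjacent. P(Xᵢ=1) = 2·(11−1)!/11! = 2/11.
By linearity, E[ΣXᵢ] = (10)·(2/11) = 20/11.
≈ 1.818

1.818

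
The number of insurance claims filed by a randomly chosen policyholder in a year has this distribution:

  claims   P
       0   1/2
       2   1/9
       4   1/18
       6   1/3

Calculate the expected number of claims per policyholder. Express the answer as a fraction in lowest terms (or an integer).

22/9

E[X] = (1/2)·0 + (1/9)·2 + (1/18)·4 + (1/3)·6
     = 22/9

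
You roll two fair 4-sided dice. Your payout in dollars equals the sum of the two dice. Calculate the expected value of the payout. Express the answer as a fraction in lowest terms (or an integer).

$5

Distribution of the sum of the two dice: 2 w.p. 1/16, 3 w.p. 1/8, 4 w.p. 3/16, 5 w.p. 1/4, 6 w.p. 3/16, 7 w.p. 1/8, …
E[payout] = (1/16)·2 + (1/8)·3 + (3/16)·4 + (1/4)·5 + (3/16)·6 + (1/8)·7 + (1/16)·8 = 5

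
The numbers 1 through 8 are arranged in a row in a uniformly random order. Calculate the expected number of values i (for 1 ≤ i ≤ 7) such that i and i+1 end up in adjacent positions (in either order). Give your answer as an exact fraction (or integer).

7/4

For each i ∈ {1,…,7}, let Xᵢ = 1 if i and i+1 are adjacent. P(Xᵢ=1) = 2·(8−1)!/8! = 2/8.
By linearity, E[ΣXᵢ] = (7)·(2/8) = 7/4.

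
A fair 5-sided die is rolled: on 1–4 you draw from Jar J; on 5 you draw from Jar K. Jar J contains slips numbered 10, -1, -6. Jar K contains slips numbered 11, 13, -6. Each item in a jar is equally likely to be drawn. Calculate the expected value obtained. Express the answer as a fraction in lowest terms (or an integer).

2

E[X | Jar J] = (10 − 1 − 6)/3 = 1
E[X | Jar K] = (11 + 13 − 6)/3 = 6
E[X] = (4/5)·1 + (1/5)·6 = 2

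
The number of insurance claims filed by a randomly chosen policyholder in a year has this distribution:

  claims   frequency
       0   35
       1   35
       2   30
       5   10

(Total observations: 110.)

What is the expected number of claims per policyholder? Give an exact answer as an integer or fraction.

Total = 110, so P(claims=0) = 35/110, etc.
E[X] = (7/22)·0 + (7/22)·1 + (3/11)·2 + (1/11)·5
     = 29/22

29/22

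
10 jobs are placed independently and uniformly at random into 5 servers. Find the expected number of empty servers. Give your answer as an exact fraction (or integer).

Let Xⱼ=1 if server j is empty. P(Xⱼ=1) = ((5-1)/5)^10 = 1048576/9765625.
By linearity, E[#empty] = 5·1048576/9765625 = 1048576/1953125.

1048576/1953125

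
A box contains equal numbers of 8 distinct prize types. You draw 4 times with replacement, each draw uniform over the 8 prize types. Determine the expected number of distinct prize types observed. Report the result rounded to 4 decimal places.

Let Xⱼ=1 if type j appears at least once. P(Xⱼ=1) = 1 − ((8−1)/8)^4 = 1695/4096.
E[#distinct] = 8·1695/4096 = 1695/512.
≈ 3.3105

3.3105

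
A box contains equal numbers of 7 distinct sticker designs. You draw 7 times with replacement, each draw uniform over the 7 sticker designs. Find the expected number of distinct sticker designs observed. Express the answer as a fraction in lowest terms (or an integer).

543607/117649

Let Xⱼ=1 if type j appears at least once. P(Xⱼ=1) = 1 − ((7−1)/7)^7 = 543607/823543.
E[#distinct] = 7·543607/823543 = 543607/117649.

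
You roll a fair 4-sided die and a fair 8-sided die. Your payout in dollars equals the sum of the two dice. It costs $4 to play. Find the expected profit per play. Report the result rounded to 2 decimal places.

$3.00

Distribution of the sum of the two dice: 2 w.p. 1/32, 3 w.p. 1/16, 4 w.p. 3/32, 5 w.p. 1/8, 6 w.p. 1/8, 7 w.p. 1/8, …
E[payout] = (1/32)·2 + (1/16)·3 + (3/32)·4 + (1/8)·5 + (1/8)·6 + (1/8)·7 + (1/8)·8 + (1/8)·9 + (3/32)·10 + (1/16)·11 + (1/32)·12 = 7
Expected profit = 7 − 4 = 3 ≈ $3.00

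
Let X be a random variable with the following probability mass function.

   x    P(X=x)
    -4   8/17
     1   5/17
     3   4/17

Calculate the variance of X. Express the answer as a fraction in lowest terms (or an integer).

2648/289

E[X] = (8/17)·(-4) + (5/17)·1 + (4/17)·3 = -15/17
E[X²] = (8/17)·16 + (5/17)·1 + (4/17)·9 = 169/17
Var(X) = 169/17 − (-15/17)² = 2648/289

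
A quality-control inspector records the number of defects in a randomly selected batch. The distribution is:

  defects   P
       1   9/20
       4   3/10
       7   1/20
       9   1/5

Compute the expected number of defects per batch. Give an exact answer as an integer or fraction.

19/5

E[X] = (9/20)·1 + (3/10)·4 + (1/20)·7 + (1/5)·9
     = 19/5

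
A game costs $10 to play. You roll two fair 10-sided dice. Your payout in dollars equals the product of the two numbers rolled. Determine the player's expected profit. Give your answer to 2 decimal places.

Distribution of the product of the two numbers rolled: 1 w.p. 1/100, 2 w.p. 1/50, 3 w.p. 1/50, 4 w.p. 3/100, 5 w.p. 1/50, 6 w.p. 1/25, …
E[payout] = (1/100)·1 + (1/50)·2 + (1/50)·3 + (3/100)·4 + (1/50)·5 + (1/25)·6 + (1/50)·7 + (1/25)·8 + (3/100)·9 + (1/25)·10 + (1/25)·12 + (1/50)·14 + (1/50)·15 + (3/100)·16 + (1/25)·18 + (1/25)·20 + (1/50)·21 + (1/25)·24 + (1/100)·25 + (1/50)·27 + (1/50)·28 + (1/25)·30 + (1/50)·32 + (1/50)·35 + (3/100)·36 + (1/25)·40 + (1/50)·42 + (1/50)·45 + (1/50)·48 + (1/100)·49 + (1/50)·50 + (1/50)·54 + (1/50)·56 + (1/50)·60 + (1/50)·63 + (1/100)·64 + (1/50)·70 + (1/50)·72 + (1/50)·80 + (1/100)·81 + (1/50)·90 + (1/100)·100 = 121/4
Expected profit = 121/4 − 10 = 81/4 ≈ $20.25

$20.25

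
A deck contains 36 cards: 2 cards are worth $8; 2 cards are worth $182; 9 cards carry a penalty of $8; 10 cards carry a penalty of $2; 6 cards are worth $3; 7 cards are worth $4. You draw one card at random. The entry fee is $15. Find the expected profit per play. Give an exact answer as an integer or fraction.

E[payout] = (2/36)·8 + (2/36)·182 + (9/36)·(-8) + (10/36)·(-2) + (6/36)·3 + (7/36)·4 = 167/18
Expected profit = 167/18 − 15 = -103/18

-103/18 dollars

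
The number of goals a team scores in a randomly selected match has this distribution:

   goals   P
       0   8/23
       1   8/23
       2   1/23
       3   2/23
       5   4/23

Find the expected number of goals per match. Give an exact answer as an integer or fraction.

E[X] = (8/23)·0 + (8/23)·1 + (1/23)·2 + (2/23)·3 + (4/23)·5
     = 36/23

36/23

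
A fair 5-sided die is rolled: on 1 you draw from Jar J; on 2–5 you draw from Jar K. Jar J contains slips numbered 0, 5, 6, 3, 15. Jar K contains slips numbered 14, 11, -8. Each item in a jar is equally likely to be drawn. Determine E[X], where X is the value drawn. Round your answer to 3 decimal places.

E[X | Jar J] = (0 + 5 + 6 + 3 + 15)/5 = 29/5
E[X | Jar K] = (14 + 11 − 8)/3 = 17/3
E[X] = (1/5)·29/5 + (4/5)·17/3 = 427/75 ≈ 5.693

5.693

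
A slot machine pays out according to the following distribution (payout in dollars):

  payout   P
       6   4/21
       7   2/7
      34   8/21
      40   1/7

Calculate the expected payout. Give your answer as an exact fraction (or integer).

458/21 dollars

E[X] = (4/21)·6 + (2/7)·7 + (8/21)·34 + (1/7)·40
     = 458/21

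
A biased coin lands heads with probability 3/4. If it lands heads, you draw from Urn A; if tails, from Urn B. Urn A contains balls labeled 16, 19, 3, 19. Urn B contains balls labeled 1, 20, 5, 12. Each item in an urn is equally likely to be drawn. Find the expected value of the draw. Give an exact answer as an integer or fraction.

209/16

E[X | Urn A] = (16 + 19 + 3 + 19)/4 = 57/4
E[X | Urn B] = (1 + 20 + 5 + 12)/4 = 19/2
E[X] = (3/4)·57/4 + (1/4)·19/2 = 209/16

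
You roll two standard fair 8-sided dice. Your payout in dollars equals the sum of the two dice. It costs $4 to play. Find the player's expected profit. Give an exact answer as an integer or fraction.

$5

Distribution of the sum of the two dice: 2 w.p. 1/64, 3 w.p. 1/32, 4 w.p. 3/64, 5 w.p. 1/16, 6 w.p. 5/64, 7 w.p. 3/32, …
E[payout] = (1/64)·2 + (1/32)·3 + (3/64)·4 + (1/16)·5 + (5/64)·6 + (3/32)·7 + (7/64)·8 + (1/8)·9 + (7/64)·10 + (3/32)·11 + (5/64)·12 + (1/16)·13 + (3/64)·14 + (1/32)·15 + (1/64)·16 = 9
Expected profit = 9 − 4 = 5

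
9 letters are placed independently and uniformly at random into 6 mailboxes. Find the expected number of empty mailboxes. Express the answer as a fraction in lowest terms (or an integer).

1953125/1679616

Let Xⱼ=1 if mailbox j is empty. P(Xⱼ=1) = ((6-1)/6)^9 = 1953125/10077696.
By linearity, E[#empty] = 6·1953125/10077696 = 1953125/1679616.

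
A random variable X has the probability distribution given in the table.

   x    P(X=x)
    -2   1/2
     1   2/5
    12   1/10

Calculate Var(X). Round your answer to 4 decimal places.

E[X] = (1/2)·(-2) + (2/5)·1 + (1/10)·12 = 3/5
E[X²] = (1/2)·4 + (2/5)·1 + (1/10)·144 = 84/5
Var(X) = 84/5 − (3/5)² = 411/25 ≈ 16.4400

16.4400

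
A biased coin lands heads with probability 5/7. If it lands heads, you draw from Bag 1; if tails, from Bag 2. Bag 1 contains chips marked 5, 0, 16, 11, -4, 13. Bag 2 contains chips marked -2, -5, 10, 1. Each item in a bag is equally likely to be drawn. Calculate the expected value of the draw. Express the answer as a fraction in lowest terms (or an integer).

E[X | Bag 1] = (5 + 0 + 16 + 11 − 4 + 13)/6 = 41/6
E[X | Bag 2] = (-2 − 5 + 10 + 1)/4 = 1
E[X] = (5/7)·41/6 + (2/7)·1 = 31/6

31/6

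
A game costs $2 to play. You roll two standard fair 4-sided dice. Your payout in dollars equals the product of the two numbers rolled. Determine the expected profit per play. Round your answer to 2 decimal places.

Distribution of the product of the two numbers rolled: 1 w.p. 1/16, 2 w.p. 1/8, 3 w.p. 1/8, 4 w.p. 3/16, 6 w.p. 1/8, 8 w.p. 1/8, …
E[payout] = (1/16)·1 + (1/8)·2 + (1/8)·3 + (3/16)·4 + (1/8)·6 + (1/8)·8 + (1/16)·9 + (1/8)·12 + (1/16)·16 = 25/4
Expected profit = 25/4 − 2 = 17/4 ≈ $4.25

$4.25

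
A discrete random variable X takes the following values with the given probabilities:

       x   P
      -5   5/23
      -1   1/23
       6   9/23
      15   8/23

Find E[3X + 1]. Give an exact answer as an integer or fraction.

E[3x+1] = (5/23)·(-14) + (1/23)·(-2) + (9/23)·19 + (8/23)·46
     = 467/23

467/23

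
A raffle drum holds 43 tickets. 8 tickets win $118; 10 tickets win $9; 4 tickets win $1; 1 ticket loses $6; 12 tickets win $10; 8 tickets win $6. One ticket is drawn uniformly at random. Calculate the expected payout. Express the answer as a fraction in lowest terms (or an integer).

E[payout] = (8/43)·118 + (10/43)·9 + (4/43)·1 + (1/43)·(-6) + (12/43)·10 + (8/43)·6 = 1200/43

1200/43 dollars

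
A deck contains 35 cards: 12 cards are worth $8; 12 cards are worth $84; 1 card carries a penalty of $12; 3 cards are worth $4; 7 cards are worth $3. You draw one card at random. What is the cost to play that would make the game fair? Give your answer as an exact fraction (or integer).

E[payout] = (12/35)·8 + (12/35)·84 + (1/35)·(-12) + (3/35)·4 + (7/35)·3 = 225/7
Fair fee = E[payout] = 225/7

225/7 dollars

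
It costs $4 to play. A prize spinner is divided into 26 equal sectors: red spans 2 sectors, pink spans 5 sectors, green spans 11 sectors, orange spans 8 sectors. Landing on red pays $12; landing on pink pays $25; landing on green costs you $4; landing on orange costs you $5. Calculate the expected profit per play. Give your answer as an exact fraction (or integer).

-3/2 dollars

E[payout] = (2/26)·12 + (5/26)·25 + (11/26)·(-4) + (8/26)·(-5) = 5/2
Expected profit = 5/2 − 4 = -3/2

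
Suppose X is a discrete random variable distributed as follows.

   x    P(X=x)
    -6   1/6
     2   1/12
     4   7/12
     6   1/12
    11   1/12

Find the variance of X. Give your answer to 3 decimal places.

20.243

E[X] = (1/6)·(-6) + (1/12)·2 + (7/12)·4 + (1/12)·6 + (1/12)·11 = 35/12
E[X²] = (1/6)·36 + (1/12)·4 + (7/12)·16 + (1/12)·36 + (1/12)·121 = 115/4
Var(X) = 115/4 − (35/12)² = 2915/144 ≈ 20.243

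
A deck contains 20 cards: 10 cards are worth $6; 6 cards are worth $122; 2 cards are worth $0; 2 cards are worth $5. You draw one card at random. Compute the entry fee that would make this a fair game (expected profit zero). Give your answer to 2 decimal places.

$40.10

E[payout] = (10/20)·6 + (6/20)·122 + (2/20)·0 + (2/20)·5 = 401/10
Fair fee = E[payout] = 401/10 ≈ $40.10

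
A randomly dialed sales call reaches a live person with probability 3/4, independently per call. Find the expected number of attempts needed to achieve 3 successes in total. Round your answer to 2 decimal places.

By linearity (sum of 3 independent geometric waits), E[trials] = 3/p = 3/(3/4) = 4.
≈ 4.00

4.00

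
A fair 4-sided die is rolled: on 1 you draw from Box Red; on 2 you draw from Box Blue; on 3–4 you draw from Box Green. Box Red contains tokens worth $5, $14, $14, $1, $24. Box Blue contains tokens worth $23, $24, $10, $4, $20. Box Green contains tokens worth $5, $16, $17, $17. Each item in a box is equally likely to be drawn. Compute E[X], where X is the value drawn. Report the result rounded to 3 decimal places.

$13.825

E[X | Box Red] = (5 + 14 + 14 + 1 + 24)/5 = 58/5
E[X | Box Blue] = (23 + 24 + 10 + 4 + 20)/5 = 81/5
E[X | Box Green] = (5 + 16 + 17 + 17)/4 = 55/4
E[X] = (1/4)·58/5 + (1/4)·81/5 + (1/2)·55/4 = 553/40 ≈ 13.825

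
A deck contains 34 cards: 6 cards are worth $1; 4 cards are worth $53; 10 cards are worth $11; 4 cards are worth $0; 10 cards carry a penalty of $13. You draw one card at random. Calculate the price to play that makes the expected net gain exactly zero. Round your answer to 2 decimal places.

$5.82

E[payout] = (6/34)·1 + (4/34)·53 + (10/34)·11 + (4/34)·0 + (10/34)·(-13) = 99/17
Fair fee = E[payout] = 99/17 ≈ $5.82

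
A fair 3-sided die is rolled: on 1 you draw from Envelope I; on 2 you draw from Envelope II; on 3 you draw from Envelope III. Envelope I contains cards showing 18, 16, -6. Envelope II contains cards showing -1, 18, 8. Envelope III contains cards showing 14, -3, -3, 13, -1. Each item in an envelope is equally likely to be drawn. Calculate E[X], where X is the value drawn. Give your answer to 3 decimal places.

E[X | Envelope I] = (18 + 16 − 6)/3 = 28/3
E[X | Envelope II] = (-1 + 18 + 8)/3 = 25/3
E[X | Envelope III] = (14 − 3 − 3 + 13 − 1)/5 = 4
E[X] = (1/3)·28/3 + (1/3)·25/3 + (1/3)·4 = 65/9 ≈ 7.222

7.222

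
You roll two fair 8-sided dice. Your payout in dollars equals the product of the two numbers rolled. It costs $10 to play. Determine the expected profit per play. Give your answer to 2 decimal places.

Distribution of the product of the two numbers rolled: 1 w.p. 1/64, 2 w.p. 1/32, 3 w.p. 1/32, 4 w.p. 3/64, 5 w.p. 1/32, 6 w.p. 1/16, …
E[payout] = (1/64)·1 + (1/32)·2 + (1/32)·3 + (3/64)·4 + (1/32)·5 + (1/16)·6 + (1/32)·7 + (1/16)·8 + (1/64)·9 + (1/32)·10 + (1/16)·12 + (1/32)·14 + (1/32)·15 + (3/64)·16 + (1/32)·18 + (1/32)·20 + (1/32)·21 + (1/16)·24 + (1/64)·25 + (1/32)·28 + (1/32)·30 + (1/32)·32 + (1/32)·35 + (1/64)·36 + (1/32)·40 + (1/32)·42 + (1/32)·48 + (1/64)·49 + (1/32)·56 + (1/64)·64 = 81/4
Expected profit = 81/4 − 10 = 41/4 ≈ $10.25

$10.25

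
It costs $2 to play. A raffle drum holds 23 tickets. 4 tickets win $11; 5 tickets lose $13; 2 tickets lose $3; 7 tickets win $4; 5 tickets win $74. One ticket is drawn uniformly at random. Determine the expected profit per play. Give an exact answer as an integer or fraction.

E[payout] = (4/23)·11 + (5/23)·(-13) + (2/23)·(-3) + (7/23)·4 + (5/23)·74 = 371/23
Expected profit = 371/23 − 2 = 325/23

325/23 dollars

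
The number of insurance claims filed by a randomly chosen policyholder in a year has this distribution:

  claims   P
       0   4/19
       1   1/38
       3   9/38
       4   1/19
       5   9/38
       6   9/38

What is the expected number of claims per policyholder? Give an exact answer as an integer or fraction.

E[X] = (4/19)·0 + (1/38)·1 + (9/38)·3 + (1/19)·4 + (9/38)·5 + (9/38)·6
     = 135/38

135/38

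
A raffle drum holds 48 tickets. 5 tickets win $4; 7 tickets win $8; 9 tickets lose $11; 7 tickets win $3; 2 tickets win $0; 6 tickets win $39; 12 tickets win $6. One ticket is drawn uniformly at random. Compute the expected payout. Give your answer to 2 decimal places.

$6.33

E[payout] = (5/48)·4 + (7/48)·8 + (9/48)·(-11) + (7/48)·3 + (2/48)·0 + (6/48)·39 + (12/48)·6 = 19/3
≈ $6.33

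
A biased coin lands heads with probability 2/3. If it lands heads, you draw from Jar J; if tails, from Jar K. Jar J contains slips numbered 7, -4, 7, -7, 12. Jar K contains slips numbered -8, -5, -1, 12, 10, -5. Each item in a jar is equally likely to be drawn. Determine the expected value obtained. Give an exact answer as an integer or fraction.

E[X | Jar J] = (7 − 4 + 7 − 7 + 12)/5 = 3
E[X | Jar K] = (-8 − 5 − 1 + 12 + 10 − 5)/6 = 1/2
E[X] = (2/3)·3 + (1/3)·1/2 = 13/6

13/6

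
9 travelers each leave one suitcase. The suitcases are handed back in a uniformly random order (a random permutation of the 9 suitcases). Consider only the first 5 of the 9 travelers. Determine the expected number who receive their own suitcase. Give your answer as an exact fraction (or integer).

5/9

Let Xᵢ = 1 if person i gets their own suitcase. For each i, P(Xᵢ=1) = 1/9.
By linearity of expectation, E[X₁+…+X_5] = 5·(1/9) = 5/9.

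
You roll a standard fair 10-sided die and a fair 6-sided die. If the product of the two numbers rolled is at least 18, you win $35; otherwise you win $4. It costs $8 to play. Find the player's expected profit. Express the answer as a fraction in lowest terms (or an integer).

157/15 dollars

E[payout] = (8/15)·4 + (7/15)·35 = 277/15
Expected profit = 277/15 − 8 = 157/15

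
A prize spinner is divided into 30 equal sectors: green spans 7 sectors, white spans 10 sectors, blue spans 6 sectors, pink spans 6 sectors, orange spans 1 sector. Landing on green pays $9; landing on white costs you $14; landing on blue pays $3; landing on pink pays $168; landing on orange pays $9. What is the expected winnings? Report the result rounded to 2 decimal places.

$31.93

E[payout] = (7/30)·9 + (10/30)·(-14) + (6/30)·3 + (6/30)·168 + (1/30)·9 = 479/15
≈ $31.93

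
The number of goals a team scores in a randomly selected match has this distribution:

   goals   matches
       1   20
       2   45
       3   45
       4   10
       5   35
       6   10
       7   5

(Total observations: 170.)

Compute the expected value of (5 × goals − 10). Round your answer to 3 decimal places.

Total = 170, so P(goals=1) = 20/170, etc.
E[5x-10] = (2/17)·(-5) + (9/34)·0 + (9/34)·5 + (1/17)·10 + (7/34)·15 + (1/17)·20 + (1/34)·25
     = 215/34 ≈ 6.324

6.324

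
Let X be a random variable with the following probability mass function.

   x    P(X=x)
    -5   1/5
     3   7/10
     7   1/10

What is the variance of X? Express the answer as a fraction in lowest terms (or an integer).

324/25

E[X] = (1/5)·(-5) + (7/10)·3 + (1/10)·7 = 9/5
E[X²] = (1/5)·25 + (7/10)·9 + (1/10)·49 = 81/5
Var(X) = 81/5 − (9/5)² = 324/25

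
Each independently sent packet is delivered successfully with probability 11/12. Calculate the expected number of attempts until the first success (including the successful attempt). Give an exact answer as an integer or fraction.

12/11

For a geometric distribution, E[trials] = 1/p = 1/(11/12) = 12/11.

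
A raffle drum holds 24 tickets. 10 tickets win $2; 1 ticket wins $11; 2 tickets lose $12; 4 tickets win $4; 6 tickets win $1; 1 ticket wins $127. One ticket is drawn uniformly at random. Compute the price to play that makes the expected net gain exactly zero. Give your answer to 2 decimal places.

E[payout] = (10/24)·2 + (1/24)·11 + (2/24)·(-12) + (4/24)·4 + (6/24)·1 + (1/24)·127 = 13/2
Fair fee = E[payout] = 13/2 ≈ $6.50

$6.50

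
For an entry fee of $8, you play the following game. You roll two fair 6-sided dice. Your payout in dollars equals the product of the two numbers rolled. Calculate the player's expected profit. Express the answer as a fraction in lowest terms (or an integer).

17/4 dollars

Distribution of the product of the two numbers rolled: 1 w.p. 1/36, 2 w.p. 1/18, 3 w.p. 1/18, 4 w.p. 1/12, 5 w.p. 1/18, 6 w.p. 1/9, …
E[payout] = (1/36)·1 + (1/18)·2 + (1/18)·3 + (1/12)·4 + (1/18)·5 + (1/9)·6 + (1/18)·8 + (1/36)·9 + (1/18)·10 + (1/9)·12 + (1/18)·15 + (1/36)·16 + (1/18)·18 + (1/18)·20 + (1/18)·24 + (1/36)·25 + (1/18)·30 + (1/36)·36 = 49/4
Expected profit = 49/4 − 8 = 17/4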